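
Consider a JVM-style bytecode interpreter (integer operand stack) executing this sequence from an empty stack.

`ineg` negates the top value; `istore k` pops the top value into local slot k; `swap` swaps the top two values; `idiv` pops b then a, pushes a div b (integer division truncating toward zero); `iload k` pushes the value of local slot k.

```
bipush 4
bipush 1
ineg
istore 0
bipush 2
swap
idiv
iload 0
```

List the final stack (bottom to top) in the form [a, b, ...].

[0, -1]

bipush 4  [4]
bipush 1  [4, 1]
ineg      [4, -1]
istore 0  [4]
bipush 2  [4, 2]
swap      [2, 4]
idiv      [0]
iload 0   [0, -1]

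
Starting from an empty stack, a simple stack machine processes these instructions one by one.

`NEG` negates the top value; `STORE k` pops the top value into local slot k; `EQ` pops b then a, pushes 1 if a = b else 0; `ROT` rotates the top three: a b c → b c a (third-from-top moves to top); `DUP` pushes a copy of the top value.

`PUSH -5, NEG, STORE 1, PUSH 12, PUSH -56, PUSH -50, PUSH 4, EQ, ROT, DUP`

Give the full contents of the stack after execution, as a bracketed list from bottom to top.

[-56, 0, 12, 12]

PUSH -5   [-5]
NEG       [5]
STORE 1   []
PUSH 12   [12]
PUSH -56  [12, -56]
PUSH -50  [12, -56, -50]
PUSH 4    [12, -56, -50, 4]
EQ        [12, -56, 0]
ROT       [-56, 0, 12]
DUP       [-56, 0, 12, 12]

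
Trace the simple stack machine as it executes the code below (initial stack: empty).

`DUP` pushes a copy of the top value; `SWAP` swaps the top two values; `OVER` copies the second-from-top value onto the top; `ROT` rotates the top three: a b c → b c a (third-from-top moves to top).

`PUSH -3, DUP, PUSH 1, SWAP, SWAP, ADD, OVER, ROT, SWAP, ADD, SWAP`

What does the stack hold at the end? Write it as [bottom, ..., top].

[-6, -2]

PUSH -3 -> -3
DUP     -> -3 -3
PUSH 1  -> -3 -3 1
SWAP    -> -3 1 -3
SWAP    -> -3 -3 1
ADD     -> -3 -2
OVER    -> -3 -2 -3
ROT     -> -2 -3 -3
SWAP    -> -2 -3 -3
ADD     -> -2 -6
SWAP    -> -6 -2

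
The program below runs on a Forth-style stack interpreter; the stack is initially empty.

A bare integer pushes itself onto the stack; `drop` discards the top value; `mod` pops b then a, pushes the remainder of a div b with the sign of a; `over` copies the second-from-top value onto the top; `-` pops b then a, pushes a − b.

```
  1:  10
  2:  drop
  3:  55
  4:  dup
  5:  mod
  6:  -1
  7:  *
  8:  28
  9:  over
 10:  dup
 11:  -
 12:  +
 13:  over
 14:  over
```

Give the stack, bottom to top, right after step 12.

[0, 28]

10   : [10]
drop : []
55   : [55]
dup  : [55, 55]
mod  : [0]
-1   : [0, -1]
*    : [0]
28   : [0, 28]
over : [0, 28, 0]
dup  : [0, 28, 0, 0]
-    : [0, 28, 0]
+    : [0, 28]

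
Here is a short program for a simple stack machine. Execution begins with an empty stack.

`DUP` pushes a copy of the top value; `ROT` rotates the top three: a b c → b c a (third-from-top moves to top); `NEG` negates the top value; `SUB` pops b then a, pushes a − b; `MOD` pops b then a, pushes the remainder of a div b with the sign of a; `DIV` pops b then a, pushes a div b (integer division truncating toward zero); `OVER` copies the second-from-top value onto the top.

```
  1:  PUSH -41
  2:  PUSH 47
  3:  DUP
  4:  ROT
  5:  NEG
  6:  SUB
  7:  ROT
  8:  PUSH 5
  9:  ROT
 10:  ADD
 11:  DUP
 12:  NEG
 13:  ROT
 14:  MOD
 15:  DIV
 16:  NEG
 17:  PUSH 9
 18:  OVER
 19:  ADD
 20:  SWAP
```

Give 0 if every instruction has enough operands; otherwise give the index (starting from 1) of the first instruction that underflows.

PUSH -41 : -41
PUSH 47  : -41 47
DUP      : -41 47 47
ROT      : 47 47 -41
NEG      : 47 47 41
SUB      : 47 6
ROT  — needs 3 operands, stack has 2 → underflow

7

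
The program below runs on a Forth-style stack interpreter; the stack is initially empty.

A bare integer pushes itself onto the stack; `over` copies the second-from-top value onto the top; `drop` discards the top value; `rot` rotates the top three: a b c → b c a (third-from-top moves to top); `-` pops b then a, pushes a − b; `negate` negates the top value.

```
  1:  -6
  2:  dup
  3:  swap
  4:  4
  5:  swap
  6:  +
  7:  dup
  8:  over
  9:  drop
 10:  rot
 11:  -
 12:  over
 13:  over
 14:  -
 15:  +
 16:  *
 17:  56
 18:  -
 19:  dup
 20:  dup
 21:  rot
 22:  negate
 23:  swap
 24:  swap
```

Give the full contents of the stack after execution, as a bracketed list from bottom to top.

-6     → -6
dup    → -6 -6
swap   → -6 -6
4      → -6 -6 4
swap   → -6 4 -6
+      → -6 -2
dup    → -6 -2 -2
over   → -6 -2 -2 -2
drop   → -6 -2 -2
rot    → -2 -2 -6
-      → -2 4
over   → -2 4 -2
over   → -2 4 -2 4
-      → -2 4 -6
+      → -2 -2
*      → 4
56     → 4 56
-      → -52
dup    → -52 -52
dup    → -52 -52 -52
rot    → -52 -52 -52
negate → -52 -52 52
swap   → -52 52 -52
swap   → -52 -52 52

[-52, -52, 52]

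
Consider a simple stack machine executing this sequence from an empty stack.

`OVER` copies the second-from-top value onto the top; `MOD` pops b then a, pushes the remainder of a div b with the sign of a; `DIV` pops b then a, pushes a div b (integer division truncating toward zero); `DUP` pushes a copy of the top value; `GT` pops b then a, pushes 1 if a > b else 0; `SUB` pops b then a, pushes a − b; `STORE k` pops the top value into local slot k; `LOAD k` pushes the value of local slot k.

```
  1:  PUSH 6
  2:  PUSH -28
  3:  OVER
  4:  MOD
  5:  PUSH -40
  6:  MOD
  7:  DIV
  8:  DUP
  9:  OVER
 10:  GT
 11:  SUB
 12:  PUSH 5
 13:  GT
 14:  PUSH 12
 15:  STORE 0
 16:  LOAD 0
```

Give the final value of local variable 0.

12

PUSH 6   → 6
PUSH -28 → 6 -28
OVER     → 6 -28 6
MOD      → 6 -4
PUSH -40 → 6 -4 -40
MOD      → 6 -4
DIV      → -1
DUP      → -1 -1
OVER     → -1 -1 -1
GT       → -1 0
SUB      → -1
PUSH 5   → -1 5
GT       → 0
PUSH 12  → 0 12
STORE 0  → 0
LOAD 0   → 0 12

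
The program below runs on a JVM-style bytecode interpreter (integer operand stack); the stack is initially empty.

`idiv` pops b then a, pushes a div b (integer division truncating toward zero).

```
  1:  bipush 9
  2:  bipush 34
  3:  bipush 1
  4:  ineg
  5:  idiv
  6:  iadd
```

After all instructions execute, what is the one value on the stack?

bipush 9  : 9
bipush 34 : 9 34
bipush 1  : 9 34 1
ineg      : 9 34 -1
idiv      : 9 -34
iadd      : -25

-25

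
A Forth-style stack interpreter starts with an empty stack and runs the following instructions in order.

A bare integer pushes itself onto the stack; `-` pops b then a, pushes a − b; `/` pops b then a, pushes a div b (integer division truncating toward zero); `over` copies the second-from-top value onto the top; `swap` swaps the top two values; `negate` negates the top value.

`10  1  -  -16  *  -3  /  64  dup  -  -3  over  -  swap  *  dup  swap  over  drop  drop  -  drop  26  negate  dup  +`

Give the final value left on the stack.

-52

10     : 10
1      : 10 1
-      : 9
-16    : 9 -16
*      : -144
-3     : -144 -3
/      : 48
64     : 48 64
dup    : 48 64 64
-      : 48 0
-3     : 48 0 -3
over   : 48 0 -3 0
-      : 48 0 -3
swap   : 48 -3 0
*      : 48 0
dup    : 48 0 0
swap   : 48 0 0
over   : 48 0 0 0
drop   : 48 0 0
drop   : 48 0
-      : 48
drop   : (empty)
26     : 26
negate : -26
dup    : -26 -26
+      : -52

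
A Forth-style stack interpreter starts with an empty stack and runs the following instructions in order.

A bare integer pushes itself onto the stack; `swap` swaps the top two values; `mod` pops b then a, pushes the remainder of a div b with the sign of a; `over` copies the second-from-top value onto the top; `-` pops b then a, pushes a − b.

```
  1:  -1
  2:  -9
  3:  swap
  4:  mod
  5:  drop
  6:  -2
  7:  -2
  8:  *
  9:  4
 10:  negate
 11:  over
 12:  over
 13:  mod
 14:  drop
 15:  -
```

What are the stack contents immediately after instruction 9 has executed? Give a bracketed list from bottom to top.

-1   -> -1
-9   -> -1 -9
swap -> -9 -1
mod  -> 0
drop -> (empty)
-2   -> -2
-2   -> -2 -2
*    -> 4
4    -> 4 4

[4, 4]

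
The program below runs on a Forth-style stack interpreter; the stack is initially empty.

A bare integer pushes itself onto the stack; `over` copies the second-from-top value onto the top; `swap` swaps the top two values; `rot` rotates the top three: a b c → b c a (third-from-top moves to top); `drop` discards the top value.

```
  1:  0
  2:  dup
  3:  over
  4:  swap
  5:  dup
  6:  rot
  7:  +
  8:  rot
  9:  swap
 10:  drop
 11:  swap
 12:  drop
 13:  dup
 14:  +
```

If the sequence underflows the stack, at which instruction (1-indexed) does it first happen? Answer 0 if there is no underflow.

0

0    -> 0
dup  -> 0 0
over -> 0 0 0
swap -> 0 0 0
dup  -> 0 0 0 0
rot  -> 0 0 0 0
+    -> 0 0 0
rot  -> 0 0 0
swap -> 0 0 0
drop -> 0 0
swap -> 0 0
drop -> 0
dup  -> 0 0
+    -> 0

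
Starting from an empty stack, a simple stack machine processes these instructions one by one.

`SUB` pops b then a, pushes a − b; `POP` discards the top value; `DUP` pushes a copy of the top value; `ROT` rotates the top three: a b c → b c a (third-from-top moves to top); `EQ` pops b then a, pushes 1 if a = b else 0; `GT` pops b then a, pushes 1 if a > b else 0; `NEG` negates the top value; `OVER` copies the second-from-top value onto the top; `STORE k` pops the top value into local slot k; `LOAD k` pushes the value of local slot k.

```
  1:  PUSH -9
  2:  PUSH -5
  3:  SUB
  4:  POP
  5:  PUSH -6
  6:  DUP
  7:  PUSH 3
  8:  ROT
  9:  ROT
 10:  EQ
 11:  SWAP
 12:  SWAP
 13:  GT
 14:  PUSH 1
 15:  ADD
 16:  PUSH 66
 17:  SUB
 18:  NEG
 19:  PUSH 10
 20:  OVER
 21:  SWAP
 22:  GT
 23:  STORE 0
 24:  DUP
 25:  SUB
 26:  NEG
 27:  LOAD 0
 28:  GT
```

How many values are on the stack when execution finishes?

PUSH -9 : [-9]
PUSH -5 : [-9, -5]
SUB     : [-4]
POP     : []
PUSH -6 : [-6]
DUP     : [-6, -6]
PUSH 3  : [-6, -6, 3]
ROT     : [-6, 3, -6]
ROT     : [3, -6, -6]
EQ      : [3, 1]
SWAP    : [1, 3]
SWAP    : [3, 1]
GT      : [1]
PUSH 1  : [1, 1]
ADD     : [2]
PUSH 66 : [2, 66]
SUB     : [-64]
NEG     : [64]
PUSH 10 : [64, 10]
OVER    : [64, 10, 64]
SWAP    : [64, 64, 10]
GT      : [64, 1]
STORE 0 : [64]
DUP     : [64, 64]
SUB     : [0]
NEG     : [0]
LOAD 0  : [0, 1]
GT      : [0]

1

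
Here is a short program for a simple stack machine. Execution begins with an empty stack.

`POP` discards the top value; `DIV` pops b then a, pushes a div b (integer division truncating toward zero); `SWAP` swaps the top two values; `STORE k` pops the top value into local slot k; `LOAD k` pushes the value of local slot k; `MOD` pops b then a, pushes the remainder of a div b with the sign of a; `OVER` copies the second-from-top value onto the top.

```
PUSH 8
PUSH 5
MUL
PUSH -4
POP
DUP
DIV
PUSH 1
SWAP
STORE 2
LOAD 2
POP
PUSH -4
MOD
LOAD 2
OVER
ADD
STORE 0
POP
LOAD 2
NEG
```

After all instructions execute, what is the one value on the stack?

PUSH 8  -> 8
PUSH 5  -> 8 5
MUL     -> 40
PUSH -4 -> 40 -4
POP     -> 40
DUP     -> 40 40
DIV     -> 1
PUSH 1  -> 1 1
SWAP    -> 1 1
STORE 2 -> 1
LOAD 2  -> 1 1
POP     -> 1
PUSH -4 -> 1 -4
MOD     -> 1
LOAD 2  -> 1 1
OVER    -> 1 1 1
ADD     -> 1 2
STORE 0 -> 1
POP     -> (empty)
LOAD 2  -> 1
NEG     -> -1

-1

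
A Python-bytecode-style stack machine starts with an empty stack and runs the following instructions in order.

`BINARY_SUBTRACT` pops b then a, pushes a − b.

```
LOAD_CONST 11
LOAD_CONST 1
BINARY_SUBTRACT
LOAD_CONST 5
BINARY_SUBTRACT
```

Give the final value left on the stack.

LOAD_CONST 11    [11]
LOAD_CONST 1     [11, 1]
BINARY_SUBTRACT  [10]
LOAD_CONST 5     [10, 5]
BINARY_SUBTRACT  [5]

5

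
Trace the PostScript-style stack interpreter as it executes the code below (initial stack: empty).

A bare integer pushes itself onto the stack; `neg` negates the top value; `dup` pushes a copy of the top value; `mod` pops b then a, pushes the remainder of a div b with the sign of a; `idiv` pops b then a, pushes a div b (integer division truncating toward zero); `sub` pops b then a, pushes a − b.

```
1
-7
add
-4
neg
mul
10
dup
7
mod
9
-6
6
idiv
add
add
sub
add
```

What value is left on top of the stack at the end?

1    : [1]
-7   : [1, -7]
add  : [-6]
-4   : [-6, -4]
neg  : [-6, 4]
mul  : [-24]
10   : [-24, 10]
dup  : [-24, 10, 10]
7    : [-24, 10, 10, 7]
mod  : [-24, 10, 3]
9    : [-24, 10, 3, 9]
-6   : [-24, 10, 3, 9, -6]
6    : [-24, 10, 3, 9, -6, 6]
idiv : [-24, 10, 3, 9, -1]
add  : [-24, 10, 3, 8]
add  : [-24, 10, 11]
sub  : [-24, -1]
add  : [-25]

-25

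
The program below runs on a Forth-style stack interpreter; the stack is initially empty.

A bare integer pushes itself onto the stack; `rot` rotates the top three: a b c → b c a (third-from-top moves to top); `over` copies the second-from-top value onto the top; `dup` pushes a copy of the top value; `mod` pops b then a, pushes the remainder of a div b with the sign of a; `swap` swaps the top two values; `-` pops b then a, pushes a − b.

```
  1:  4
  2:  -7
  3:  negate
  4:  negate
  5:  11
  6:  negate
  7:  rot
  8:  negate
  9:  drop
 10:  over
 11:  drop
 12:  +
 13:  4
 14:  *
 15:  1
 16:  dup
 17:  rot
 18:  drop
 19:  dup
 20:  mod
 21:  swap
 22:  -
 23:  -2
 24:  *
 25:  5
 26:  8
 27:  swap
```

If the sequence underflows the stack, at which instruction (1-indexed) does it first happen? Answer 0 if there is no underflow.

4      : [4]
-7     : [4, -7]
negate : [4, 7]
negate : [4, -7]
11     : [4, -7, 11]
negate : [4, -7, -11]
rot    : [-7, -11, 4]
negate : [-7, -11, -4]
drop   : [-7, -11]
over   : [-7, -11, -7]
drop   : [-7, -11]
+      : [-18]
4      : [-18, 4]
*      : [-72]
1      : [-72, 1]
dup    : [-72, 1, 1]
rot    : [1, 1, -72]
drop   : [1, 1]
dup    : [1, 1, 1]
mod    : [1, 0]
swap   : [0, 1]
-      : [-1]
-2     : [-1, -2]
*      : [2]
5      : [2, 5]
8      : [2, 5, 8]
swap   : [2, 8, 5]

0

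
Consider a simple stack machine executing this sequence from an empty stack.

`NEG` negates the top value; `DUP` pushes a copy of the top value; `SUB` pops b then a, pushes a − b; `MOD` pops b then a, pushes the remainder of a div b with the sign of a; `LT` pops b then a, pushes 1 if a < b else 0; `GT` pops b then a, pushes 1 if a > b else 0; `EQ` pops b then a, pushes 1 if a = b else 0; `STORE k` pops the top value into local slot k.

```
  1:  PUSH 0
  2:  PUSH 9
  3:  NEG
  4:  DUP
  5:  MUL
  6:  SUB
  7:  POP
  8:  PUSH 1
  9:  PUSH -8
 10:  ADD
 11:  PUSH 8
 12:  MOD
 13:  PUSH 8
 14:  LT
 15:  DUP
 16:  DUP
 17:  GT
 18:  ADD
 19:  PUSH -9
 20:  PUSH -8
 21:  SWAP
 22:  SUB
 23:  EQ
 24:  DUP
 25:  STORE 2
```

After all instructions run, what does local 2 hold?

PUSH 0  → 0
PUSH 9  → 0 9
NEG     → 0 -9
DUP     → 0 -9 -9
MUL     → 0 81
SUB     → -81
POP     → (empty)
PUSH 1  → 1
PUSH -8 → 1 -8
ADD     → -7
PUSH 8  → -7 8
MOD     → -7
PUSH 8  → -7 8
LT      → 1
DUP     → 1 1
DUP     → 1 1 1
GT      → 1 0
ADD     → 1
PUSH -9 → 1 -9
PUSH -8 → 1 -9 -8
SWAP    → 1 -8 -9
SUB     → 1 1
EQ      → 1
DUP     → 1 1
STORE 2 → 1

1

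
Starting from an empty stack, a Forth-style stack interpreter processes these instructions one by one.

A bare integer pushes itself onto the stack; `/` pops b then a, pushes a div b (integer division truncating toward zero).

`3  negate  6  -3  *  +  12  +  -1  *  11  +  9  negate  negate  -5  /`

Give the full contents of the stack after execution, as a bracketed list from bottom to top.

[20, -1]

3      : 3
negate : -3
6      : -3 6
-3     : -3 6 -3
*      : -3 -18
+      : -21
12     : -21 12
+      : -9
-1     : -9 -1
*      : 9
11     : 9 11
+      : 20
9      : 20 9
negate : 20 -9
negate : 20 9
-5     : 20 9 -5
/      : 20 -1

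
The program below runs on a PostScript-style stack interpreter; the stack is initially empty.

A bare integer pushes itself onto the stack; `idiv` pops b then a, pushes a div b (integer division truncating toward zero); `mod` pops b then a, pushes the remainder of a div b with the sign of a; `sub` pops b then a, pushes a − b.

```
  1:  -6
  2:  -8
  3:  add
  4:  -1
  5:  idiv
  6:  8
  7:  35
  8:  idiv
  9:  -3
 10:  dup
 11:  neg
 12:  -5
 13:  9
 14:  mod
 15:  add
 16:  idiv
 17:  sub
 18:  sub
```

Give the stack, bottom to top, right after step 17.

-6   → [-6]
-8   → [-6, -8]
add  → [-14]
-1   → [-14, -1]
idiv → [14]
8    → [14, 8]
35   → [14, 8, 35]
idiv → [14, 0]
-3   → [14, 0, -3]
dup  → [14, 0, -3, -3]
neg  → [14, 0, -3, 3]
-5   → [14, 0, -3, 3, -5]
9    → [14, 0, -3, 3, -5, 9]
mod  → [14, 0, -3, 3, -5]
add  → [14, 0, -3, -2]
idiv → [14, 0, 1]
sub  → [14, -1]

[14, -1]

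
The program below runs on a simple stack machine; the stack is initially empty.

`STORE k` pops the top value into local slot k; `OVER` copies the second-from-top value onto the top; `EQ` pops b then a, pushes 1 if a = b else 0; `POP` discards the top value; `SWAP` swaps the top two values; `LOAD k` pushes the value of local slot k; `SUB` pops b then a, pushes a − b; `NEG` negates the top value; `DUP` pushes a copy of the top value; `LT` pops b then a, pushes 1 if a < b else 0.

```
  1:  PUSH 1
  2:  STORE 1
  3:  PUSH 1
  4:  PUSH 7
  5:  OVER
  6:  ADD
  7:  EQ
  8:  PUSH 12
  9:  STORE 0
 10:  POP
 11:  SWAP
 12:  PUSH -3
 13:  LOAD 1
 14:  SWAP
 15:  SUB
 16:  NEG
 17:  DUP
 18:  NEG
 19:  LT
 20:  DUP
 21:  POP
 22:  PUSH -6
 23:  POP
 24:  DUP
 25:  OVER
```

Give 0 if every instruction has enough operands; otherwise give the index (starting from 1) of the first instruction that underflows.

PUSH 1  -> 1
STORE 1 -> (empty)
PUSH 1  -> 1
PUSH 7  -> 1 7
OVER    -> 1 7 1
ADD     -> 1 8
EQ      -> 0
PUSH 12 -> 0 12
STORE 0 -> 0
POP     -> (empty)
SWAP  — needs 2 operands, stack has 0 → underflow

11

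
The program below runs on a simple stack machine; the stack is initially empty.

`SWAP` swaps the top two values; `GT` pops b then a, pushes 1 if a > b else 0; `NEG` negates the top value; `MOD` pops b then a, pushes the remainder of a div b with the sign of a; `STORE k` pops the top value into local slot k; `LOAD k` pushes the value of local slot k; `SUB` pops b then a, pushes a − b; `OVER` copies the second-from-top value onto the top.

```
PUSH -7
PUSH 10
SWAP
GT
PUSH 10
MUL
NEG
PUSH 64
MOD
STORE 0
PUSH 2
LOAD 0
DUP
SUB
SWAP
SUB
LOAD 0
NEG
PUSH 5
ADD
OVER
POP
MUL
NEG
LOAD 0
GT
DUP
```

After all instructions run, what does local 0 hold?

PUSH -7 → -7
PUSH 10 → -7 10
SWAP    → 10 -7
GT      → 1
PUSH 10 → 1 10
MUL     → 10
NEG     → -10
PUSH 64 → -10 64
MOD     → -10
STORE 0 → (empty)
PUSH 2  → 2
LOAD 0  → 2 -10
DUP     → 2 -10 -10
SUB     → 2 0
SWAP    → 0 2
SUB     → -2
LOAD 0  → -2 -10
NEG     → -2 10
PUSH 5  → -2 10 5
ADD     → -2 15
OVER    → -2 15 -2
POP     → -2 15
MUL     → -30
NEG     → 30
LOAD 0  → 30 -10
GT      → 1
DUP     → 1 1

-10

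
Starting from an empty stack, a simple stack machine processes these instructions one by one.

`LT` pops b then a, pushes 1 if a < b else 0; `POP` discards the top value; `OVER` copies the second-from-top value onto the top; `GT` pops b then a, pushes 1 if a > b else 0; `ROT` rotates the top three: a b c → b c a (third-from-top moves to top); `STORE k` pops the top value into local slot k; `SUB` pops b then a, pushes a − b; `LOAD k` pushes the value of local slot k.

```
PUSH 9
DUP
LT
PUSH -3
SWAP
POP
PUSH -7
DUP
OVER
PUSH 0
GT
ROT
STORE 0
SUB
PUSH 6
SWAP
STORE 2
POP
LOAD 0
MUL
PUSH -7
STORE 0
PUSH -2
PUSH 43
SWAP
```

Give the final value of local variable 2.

PUSH 9   9
DUP      9 9
LT       0
PUSH -3  0 -3
SWAP     -3 0
POP      -3
PUSH -7  -3 -7
DUP      -3 -7 -7
OVER     -3 -7 -7 -7
PUSH 0   -3 -7 -7 -7 0
GT       -3 -7 -7 0
ROT      -3 -7 0 -7
STORE 0  -3 -7 0
SUB      -3 -7
PUSH 6   -3 -7 6
SWAP     -3 6 -7
STORE 2  -3 6
POP      -3
LOAD 0   -3 -7
MUL      21
PUSH -7  21 -7
STORE 0  21
PUSH -2  21 -2
PUSH 43  21 -2 43
SWAP     21 43 -2

-7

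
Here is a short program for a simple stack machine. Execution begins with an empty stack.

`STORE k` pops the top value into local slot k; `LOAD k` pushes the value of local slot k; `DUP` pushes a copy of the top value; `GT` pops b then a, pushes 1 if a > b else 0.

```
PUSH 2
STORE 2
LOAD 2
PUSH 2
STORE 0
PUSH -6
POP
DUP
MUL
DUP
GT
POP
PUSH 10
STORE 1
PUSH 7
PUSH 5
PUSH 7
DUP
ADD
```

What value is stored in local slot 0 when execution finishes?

PUSH 2  : 2
STORE 2 : (empty)
LOAD 2  : 2
PUSH 2  : 2 2
STORE 0 : 2
PUSH -6 : 2 -6
POP     : 2
DUP     : 2 2
MUL     : 4
DUP     : 4 4
GT      : 0
POP     : (empty)
PUSH 10 : 10
STORE 1 : (empty)
PUSH 7  : 7
PUSH 5  : 7 5
PUSH 7  : 7 5 7
DUP     : 7 5 7 7
ADD     : 7 5 14

2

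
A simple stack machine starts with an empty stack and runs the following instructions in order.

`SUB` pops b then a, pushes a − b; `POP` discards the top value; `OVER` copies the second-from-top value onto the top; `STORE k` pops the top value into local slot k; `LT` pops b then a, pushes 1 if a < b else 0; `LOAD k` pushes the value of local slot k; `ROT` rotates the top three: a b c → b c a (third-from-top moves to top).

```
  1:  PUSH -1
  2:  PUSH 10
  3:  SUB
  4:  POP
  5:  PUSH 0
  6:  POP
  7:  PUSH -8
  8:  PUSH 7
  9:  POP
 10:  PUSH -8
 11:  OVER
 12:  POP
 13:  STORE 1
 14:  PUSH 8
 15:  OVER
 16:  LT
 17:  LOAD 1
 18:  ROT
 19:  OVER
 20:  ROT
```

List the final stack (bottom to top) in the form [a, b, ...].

[0, -8, -8, -8]

PUSH -1 : -1
PUSH 10 : -1 10
SUB     : -11
POP     : (empty)
PUSH 0  : 0
POP     : (empty)
PUSH -8 : -8
PUSH 7  : -8 7
POP     : -8
PUSH -8 : -8 -8
OVER    : -8 -8 -8
POP     : -8 -8
STORE 1 : -8
PUSH 8  : -8 8
OVER    : -8 8 -8
LT      : -8 0
LOAD 1  : -8 0 -8
ROT     : 0 -8 -8
OVER    : 0 -8 -8 -8
ROT     : 0 -8 -8 -8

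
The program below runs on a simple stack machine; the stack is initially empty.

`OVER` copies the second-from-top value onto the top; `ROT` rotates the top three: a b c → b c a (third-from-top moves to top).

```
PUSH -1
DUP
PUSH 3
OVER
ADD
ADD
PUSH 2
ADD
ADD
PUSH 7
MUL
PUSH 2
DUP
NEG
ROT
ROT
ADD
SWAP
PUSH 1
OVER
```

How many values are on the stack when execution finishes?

4

PUSH -1 : [-1]
DUP     : [-1, -1]
PUSH 3  : [-1, -1, 3]
OVER    : [-1, -1, 3, -1]
ADD     : [-1, -1, 2]
ADD     : [-1, 1]
PUSH 2  : [-1, 1, 2]
ADD     : [-1, 3]
ADD     : [2]
PUSH 7  : [2, 7]
MUL     : [14]
PUSH 2  : [14, 2]
DUP     : [14, 2, 2]
NEG     : [14, 2, -2]
ROT     : [2, -2, 14]
ROT     : [-2, 14, 2]
ADD     : [-2, 16]
SWAP    : [16, -2]
PUSH 1  : [16, -2, 1]
OVER    : [16, -2, 1, -2]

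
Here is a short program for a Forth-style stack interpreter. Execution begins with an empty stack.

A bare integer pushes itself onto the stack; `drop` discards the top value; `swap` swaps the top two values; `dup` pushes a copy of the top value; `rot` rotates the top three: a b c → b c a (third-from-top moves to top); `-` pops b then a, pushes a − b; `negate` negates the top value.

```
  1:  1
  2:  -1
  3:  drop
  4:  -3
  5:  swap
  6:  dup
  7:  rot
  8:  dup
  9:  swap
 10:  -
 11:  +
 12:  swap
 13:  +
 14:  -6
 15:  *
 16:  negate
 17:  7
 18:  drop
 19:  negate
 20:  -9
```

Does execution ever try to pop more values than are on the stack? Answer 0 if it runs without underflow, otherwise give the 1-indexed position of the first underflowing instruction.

1      → [1]
-1     → [1, -1]
drop   → [1]
-3     → [1, -3]
swap   → [-3, 1]
dup    → [-3, 1, 1]
rot    → [1, 1, -3]
dup    → [1, 1, -3, -3]
swap   → [1, 1, -3, -3]
-      → [1, 1, 0]
+      → [1, 1]
swap   → [1, 1]
+      → [2]
-6     → [2, -6]
*      → [-12]
negate → [12]
7      → [12, 7]
drop   → [12]
negate → [-12]
-9     → [-12, -9]

0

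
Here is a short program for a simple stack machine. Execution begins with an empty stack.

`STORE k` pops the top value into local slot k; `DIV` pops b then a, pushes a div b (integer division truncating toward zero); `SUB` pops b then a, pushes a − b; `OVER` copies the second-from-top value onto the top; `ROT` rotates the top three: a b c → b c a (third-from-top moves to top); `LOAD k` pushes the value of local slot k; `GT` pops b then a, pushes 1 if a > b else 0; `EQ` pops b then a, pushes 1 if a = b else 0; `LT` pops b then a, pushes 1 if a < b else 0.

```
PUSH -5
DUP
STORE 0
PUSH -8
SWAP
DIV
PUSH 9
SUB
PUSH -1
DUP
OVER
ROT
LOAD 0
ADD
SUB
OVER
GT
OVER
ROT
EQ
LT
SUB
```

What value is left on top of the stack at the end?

PUSH -5  [-5]
DUP      [-5, -5]
STORE 0  [-5]
PUSH -8  [-5, -8]
SWAP     [-8, -5]
DIV      [1]
PUSH 9   [1, 9]
SUB      [-8]
PUSH -1  [-8, -1]
DUP      [-8, -1, -1]
OVER     [-8, -1, -1, -1]
ROT      [-8, -1, -1, -1]
LOAD 0   [-8, -1, -1, -1, -5]
ADD      [-8, -1, -1, -6]
SUB      [-8, -1, 5]
OVER     [-8, -1, 5, -1]
GT       [-8, -1, 1]
OVER     [-8, -1, 1, -1]
ROT      [-8, 1, -1, -1]
EQ       [-8, 1, 1]
LT       [-8, 0]
SUB      [-8]

-8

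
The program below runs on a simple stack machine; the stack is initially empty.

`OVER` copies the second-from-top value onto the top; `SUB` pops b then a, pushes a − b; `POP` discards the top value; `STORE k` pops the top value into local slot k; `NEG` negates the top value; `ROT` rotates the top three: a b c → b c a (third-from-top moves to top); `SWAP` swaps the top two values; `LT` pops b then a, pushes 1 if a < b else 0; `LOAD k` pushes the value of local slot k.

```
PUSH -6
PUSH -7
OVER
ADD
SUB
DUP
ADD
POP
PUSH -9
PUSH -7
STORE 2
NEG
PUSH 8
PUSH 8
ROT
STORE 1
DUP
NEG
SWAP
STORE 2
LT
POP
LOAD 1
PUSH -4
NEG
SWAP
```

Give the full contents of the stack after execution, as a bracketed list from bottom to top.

PUSH -6 → [-6]
PUSH -7 → [-6, -7]
OVER    → [-6, -7, -6]
ADD     → [-6, -13]
SUB     → [7]
DUP     → [7, 7]
ADD     → [14]
POP     → []
PUSH -9 → [-9]
PUSH -7 → [-9, -7]
STORE 2 → [-9]
NEG     → [9]
PUSH 8  → [9, 8]
PUSH 8  → [9, 8, 8]
ROT     → [8, 8, 9]
STORE 1 → [8, 8]
DUP     → [8, 8, 8]
NEG     → [8, 8, -8]
SWAP    → [8, -8, 8]
STORE 2 → [8, -8]
LT      → [0]
POP     → []
LOAD 1  → [9]
PUSH -4 → [9, -4]
NEG     → [9, 4]
SWAP    → [4, 9]

[4, 9]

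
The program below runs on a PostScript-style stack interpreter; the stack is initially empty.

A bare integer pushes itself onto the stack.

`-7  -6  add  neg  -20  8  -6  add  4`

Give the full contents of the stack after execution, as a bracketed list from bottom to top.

[13, -20, 2, 4]

-7  : -7
-6  : -7 -6
add : -13
neg : 13
-20 : 13 -20
8   : 13 -20 8
-6  : 13 -20 8 -6
add : 13 -20 2
4   : 13 -20 2 4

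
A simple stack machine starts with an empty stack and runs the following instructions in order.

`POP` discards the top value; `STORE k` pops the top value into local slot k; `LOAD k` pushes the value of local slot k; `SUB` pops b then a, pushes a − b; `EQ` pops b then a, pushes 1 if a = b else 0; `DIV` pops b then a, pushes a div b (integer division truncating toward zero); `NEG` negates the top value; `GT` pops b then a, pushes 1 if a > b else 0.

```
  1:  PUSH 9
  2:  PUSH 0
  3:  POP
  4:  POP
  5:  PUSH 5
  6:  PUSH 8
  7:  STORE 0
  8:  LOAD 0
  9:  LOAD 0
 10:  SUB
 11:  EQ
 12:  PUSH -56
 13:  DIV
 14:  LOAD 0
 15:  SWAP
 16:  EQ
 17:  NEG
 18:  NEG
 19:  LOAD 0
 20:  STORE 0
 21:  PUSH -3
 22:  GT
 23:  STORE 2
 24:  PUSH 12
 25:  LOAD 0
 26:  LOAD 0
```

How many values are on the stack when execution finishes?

3

PUSH 9   → [9]
PUSH 0   → [9, 0]
POP      → [9]
POP      → []
PUSH 5   → [5]
PUSH 8   → [5, 8]
STORE 0  → [5]
LOAD 0   → [5, 8]
LOAD 0   → [5, 8, 8]
SUB      → [5, 0]
EQ       → [0]
PUSH -56 → [0, -56]
DIV      → [0]
LOAD 0   → [0, 8]
SWAP     → [8, 0]
EQ       → [0]
NEG      → [0]
NEG      → [0]
LOAD 0   → [0, 8]
STORE 0  → [0]
PUSH -3  → [0, -3]
GT       → [1]
STORE 2  → []
PUSH 12  → [12]
LOAD 0   → [12, 8]
LOAD 0   → [12, 8, 8]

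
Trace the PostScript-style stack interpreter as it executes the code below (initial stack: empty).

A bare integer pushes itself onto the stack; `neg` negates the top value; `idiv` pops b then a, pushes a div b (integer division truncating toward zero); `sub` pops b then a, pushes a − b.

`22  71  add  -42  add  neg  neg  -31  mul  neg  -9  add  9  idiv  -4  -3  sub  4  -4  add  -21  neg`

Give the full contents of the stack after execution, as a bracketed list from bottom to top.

22   : 22
71   : 22 71
add  : 93
-42  : 93 -42
add  : 51
neg  : -51
neg  : 51
-31  : 51 -31
mul  : -1581
neg  : 1581
-9   : 1581 -9
add  : 1572
9    : 1572 9
idiv : 174
-4   : 174 -4
-3   : 174 -4 -3
sub  : 174 -1
4    : 174 -1 4
-4   : 174 -1 4 -4
add  : 174 -1 0
-21  : 174 -1 0 -21
neg  : 174 -1 0 21

[174, -1, 0, 21]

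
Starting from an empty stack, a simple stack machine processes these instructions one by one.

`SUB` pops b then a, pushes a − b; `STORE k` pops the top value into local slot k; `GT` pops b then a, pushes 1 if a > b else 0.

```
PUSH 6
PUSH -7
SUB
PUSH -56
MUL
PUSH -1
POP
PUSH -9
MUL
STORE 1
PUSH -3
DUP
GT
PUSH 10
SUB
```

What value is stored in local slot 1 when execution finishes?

6552

PUSH 6   -> [6]
PUSH -7  -> [6, -7]
SUB      -> [13]
PUSH -56 -> [13, -56]
MUL      -> [-728]
PUSH -1  -> [-728, -1]
POP      -> [-728]
PUSH -9  -> [-728, -9]
MUL      -> [6552]
STORE 1  -> []
PUSH -3  -> [-3]
DUP      -> [-3, -3]
GT       -> [0]
PUSH 10  -> [0, 10]
SUB      -> [-10]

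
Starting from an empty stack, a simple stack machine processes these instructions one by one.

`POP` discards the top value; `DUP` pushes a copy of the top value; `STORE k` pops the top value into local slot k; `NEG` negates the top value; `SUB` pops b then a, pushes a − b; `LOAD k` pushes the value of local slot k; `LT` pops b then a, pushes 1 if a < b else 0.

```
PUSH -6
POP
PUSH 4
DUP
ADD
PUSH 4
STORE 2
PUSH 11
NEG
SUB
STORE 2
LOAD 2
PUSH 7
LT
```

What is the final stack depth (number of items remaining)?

PUSH -6 -> [-6]
POP     -> []
PUSH 4  -> [4]
DUP     -> [4, 4]
ADD     -> [8]
PUSH 4  -> [8, 4]
STORE 2 -> [8]
PUSH 11 -> [8, 11]
NEG     -> [8, -11]
SUB     -> [19]
STORE 2 -> []
LOAD 2  -> [19]
PUSH 7  -> [19, 7]
LT      -> [0]

1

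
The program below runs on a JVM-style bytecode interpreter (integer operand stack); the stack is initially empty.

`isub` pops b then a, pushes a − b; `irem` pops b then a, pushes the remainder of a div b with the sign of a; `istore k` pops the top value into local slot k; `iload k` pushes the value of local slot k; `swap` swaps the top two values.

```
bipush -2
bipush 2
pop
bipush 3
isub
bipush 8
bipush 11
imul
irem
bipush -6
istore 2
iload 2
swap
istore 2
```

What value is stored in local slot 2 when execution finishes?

-5

bipush -2 -> -2
bipush 2  -> -2 2
pop       -> -2
bipush 3  -> -2 3
isub      -> -5
bipush 8  -> -5 8
bipush 11 -> -5 8 11
imul      -> -5 88
irem      -> -5
bipush -6 -> -5 -6
istore 2  -> -5
iload 2   -> -5 -6
swap      -> -6 -5
istore 2  -> -6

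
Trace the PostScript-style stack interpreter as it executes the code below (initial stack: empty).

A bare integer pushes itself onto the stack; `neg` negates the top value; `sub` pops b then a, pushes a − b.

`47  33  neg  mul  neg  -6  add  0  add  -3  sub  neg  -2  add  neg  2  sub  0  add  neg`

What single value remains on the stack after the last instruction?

-1548

47  → [47]
33  → [47, 33]
neg → [47, -33]
mul → [-1551]
neg → [1551]
-6  → [1551, -6]
add → [1545]
0   → [1545, 0]
add → [1545]
-3  → [1545, -3]
sub → [1548]
neg → [-1548]
-2  → [-1548, -2]
add → [-1550]
neg → [1550]
2   → [1550, 2]
sub → [1548]
0   → [1548, 0]
add → [1548]
neg → [-1548]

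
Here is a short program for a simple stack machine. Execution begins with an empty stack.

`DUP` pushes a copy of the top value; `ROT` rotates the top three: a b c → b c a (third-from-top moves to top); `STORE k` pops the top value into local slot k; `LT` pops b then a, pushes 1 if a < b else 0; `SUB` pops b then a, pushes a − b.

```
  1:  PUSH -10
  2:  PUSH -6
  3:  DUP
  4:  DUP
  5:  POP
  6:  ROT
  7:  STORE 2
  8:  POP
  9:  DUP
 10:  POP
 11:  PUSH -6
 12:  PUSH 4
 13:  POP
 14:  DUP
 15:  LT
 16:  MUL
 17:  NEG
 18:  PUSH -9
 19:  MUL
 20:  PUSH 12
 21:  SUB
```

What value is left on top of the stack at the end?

PUSH -10 → [-10]
PUSH -6  → [-10, -6]
DUP      → [-10, -6, -6]
DUP      → [-10, -6, -6, -6]
POP      → [-10, -6, -6]
ROT      → [-6, -6, -10]
STORE 2  → [-6, -6]
POP      → [-6]
DUP      → [-6, -6]
POP      → [-6]
PUSH -6  → [-6, -6]
PUSH 4   → [-6, -6, 4]
POP      → [-6, -6]
DUP      → [-6, -6, -6]
LT       → [-6, 0]
MUL      → [0]
NEG      → [0]
PUSH -9  → [0, -9]
MUL      → [0]
PUSH 12  → [0, 12]
SUB      → [-12]

-12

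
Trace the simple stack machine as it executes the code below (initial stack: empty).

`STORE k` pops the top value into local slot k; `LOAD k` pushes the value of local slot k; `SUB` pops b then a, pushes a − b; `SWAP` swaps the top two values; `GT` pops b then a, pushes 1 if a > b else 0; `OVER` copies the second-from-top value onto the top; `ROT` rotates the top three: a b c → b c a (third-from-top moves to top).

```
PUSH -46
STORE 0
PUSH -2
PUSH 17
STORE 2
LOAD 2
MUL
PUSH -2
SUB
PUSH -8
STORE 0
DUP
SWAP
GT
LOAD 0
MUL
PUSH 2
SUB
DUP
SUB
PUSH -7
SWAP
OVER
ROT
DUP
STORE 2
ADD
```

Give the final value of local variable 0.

PUSH -46 -> -46
STORE 0  -> (empty)
PUSH -2  -> -2
PUSH 17  -> -2 17
STORE 2  -> -2
LOAD 2   -> -2 17
MUL      -> -34
PUSH -2  -> -34 -2
SUB      -> -32
PUSH -8  -> -32 -8
STORE 0  -> -32
DUP      -> -32 -32
SWAP     -> -32 -32
GT       -> 0
LOAD 0   -> 0 -8
MUL      -> 0
PUSH 2   -> 0 2
SUB      -> -2
DUP      -> -2 -2
SUB      -> 0
PUSH -7  -> 0 -7
SWAP     -> -7 0
OVER     -> -7 0 -7
ROT      -> 0 -7 -7
DUP      -> 0 -7 -7 -7
STORE 2  -> 0 -7 -7
ADD      -> 0 -14

-8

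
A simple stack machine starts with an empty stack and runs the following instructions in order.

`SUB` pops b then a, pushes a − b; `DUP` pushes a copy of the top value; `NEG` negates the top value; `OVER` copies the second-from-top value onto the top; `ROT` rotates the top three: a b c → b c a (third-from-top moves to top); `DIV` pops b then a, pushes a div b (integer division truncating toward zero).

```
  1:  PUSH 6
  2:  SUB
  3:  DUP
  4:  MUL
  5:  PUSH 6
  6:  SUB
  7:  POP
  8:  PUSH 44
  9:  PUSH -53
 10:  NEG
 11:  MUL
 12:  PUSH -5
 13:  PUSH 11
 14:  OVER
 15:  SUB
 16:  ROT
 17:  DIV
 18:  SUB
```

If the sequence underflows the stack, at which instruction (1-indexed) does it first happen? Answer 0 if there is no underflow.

PUSH 6 → [6]
SUB  — needs 2 operands, stack has 1 → underflow

2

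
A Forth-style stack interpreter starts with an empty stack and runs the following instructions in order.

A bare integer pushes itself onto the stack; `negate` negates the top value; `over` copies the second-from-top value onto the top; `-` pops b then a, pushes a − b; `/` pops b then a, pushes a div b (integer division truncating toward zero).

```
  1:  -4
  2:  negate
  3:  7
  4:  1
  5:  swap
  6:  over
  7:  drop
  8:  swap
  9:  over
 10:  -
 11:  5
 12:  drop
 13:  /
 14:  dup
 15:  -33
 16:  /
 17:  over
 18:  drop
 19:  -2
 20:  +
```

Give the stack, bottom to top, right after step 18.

-4      [-4]
negate  [4]
7       [4, 7]
1       [4, 7, 1]
swap    [4, 1, 7]
over    [4, 1, 7, 1]
drop    [4, 1, 7]
swap    [4, 7, 1]
over    [4, 7, 1, 7]
-       [4, 7, -6]
5       [4, 7, -6, 5]
drop    [4, 7, -6]
/       [4, -1]
dup     [4, -1, -1]
-33     [4, -1, -1, -33]
/       [4, -1, 0]
over    [4, -1, 0, -1]
drop    [4, -1, 0]

[4, -1, 0]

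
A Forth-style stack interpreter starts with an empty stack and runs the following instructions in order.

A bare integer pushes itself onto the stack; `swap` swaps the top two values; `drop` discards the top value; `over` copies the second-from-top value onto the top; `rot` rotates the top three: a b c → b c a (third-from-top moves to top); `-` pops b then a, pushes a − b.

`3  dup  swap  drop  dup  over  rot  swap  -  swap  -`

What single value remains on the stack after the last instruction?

3    -> 3
dup  -> 3 3
swap -> 3 3
drop -> 3
dup  -> 3 3
over -> 3 3 3
rot  -> 3 3 3
swap -> 3 3 3
-    -> 3 0
swap -> 0 3
-    -> -3

-3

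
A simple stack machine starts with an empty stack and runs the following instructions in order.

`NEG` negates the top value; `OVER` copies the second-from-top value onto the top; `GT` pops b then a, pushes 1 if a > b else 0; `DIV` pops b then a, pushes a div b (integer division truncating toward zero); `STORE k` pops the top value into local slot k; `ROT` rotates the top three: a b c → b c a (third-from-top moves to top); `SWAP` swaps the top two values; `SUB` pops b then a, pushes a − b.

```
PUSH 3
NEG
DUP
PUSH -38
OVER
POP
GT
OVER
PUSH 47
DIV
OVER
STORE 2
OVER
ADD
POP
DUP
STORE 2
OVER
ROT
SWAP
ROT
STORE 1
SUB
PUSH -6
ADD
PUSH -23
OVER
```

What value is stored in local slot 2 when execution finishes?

1

PUSH 3   -> [3]
NEG      -> [-3]
DUP      -> [-3, -3]
PUSH -38 -> [-3, -3, -38]
OVER     -> [-3, -3, -38, -3]
POP      -> [-3, -3, -38]
GT       -> [-3, 1]
OVER     -> [-3, 1, -3]
PUSH 47  -> [-3, 1, -3, 47]
DIV      -> [-3, 1, 0]
OVER     -> [-3, 1, 0, 1]
STORE 2  -> [-3, 1, 0]
OVER     -> [-3, 1, 0, 1]
ADD      -> [-3, 1, 1]
POP      -> [-3, 1]
DUP      -> [-3, 1, 1]
STORE 2  -> [-3, 1]
OVER     -> [-3, 1, -3]
ROT      -> [1, -3, -3]
SWAP     -> [1, -3, -3]
ROT      -> [-3, -3, 1]
STORE 1  -> [-3, -3]
SUB      -> [0]
PUSH -6  -> [0, -6]
ADD      -> [-6]
PUSH -23 -> [-6, -23]
OVER     -> [-6, -23, -6]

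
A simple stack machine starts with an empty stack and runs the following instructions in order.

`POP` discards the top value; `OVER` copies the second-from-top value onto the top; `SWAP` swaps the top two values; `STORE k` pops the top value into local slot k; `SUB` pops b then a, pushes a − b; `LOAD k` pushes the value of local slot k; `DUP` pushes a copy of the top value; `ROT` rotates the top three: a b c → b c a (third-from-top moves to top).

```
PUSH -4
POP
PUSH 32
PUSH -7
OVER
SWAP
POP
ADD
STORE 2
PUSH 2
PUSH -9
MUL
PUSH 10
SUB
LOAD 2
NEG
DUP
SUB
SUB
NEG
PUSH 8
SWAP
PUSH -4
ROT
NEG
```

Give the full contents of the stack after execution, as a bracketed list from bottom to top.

PUSH -4  [-4]
POP      []
PUSH 32  [32]
PUSH -7  [32, -7]
OVER     [32, -7, 32]
SWAP     [32, 32, -7]
POP      [32, 32]
ADD      [64]
STORE 2  []
PUSH 2   [2]
PUSH -9  [2, -9]
MUL      [-18]
PUSH 10  [-18, 10]
SUB      [-28]
LOAD 2   [-28, 64]
NEG      [-28, -64]
DUP      [-28, -64, -64]
SUB      [-28, 0]
SUB      [-28]
NEG      [28]
PUSH 8   [28, 8]
SWAP     [8, 28]
PUSH -4  [8, 28, -4]
ROT      [28, -4, 8]
NEG      [28, -4, -8]

[28, -4, -8]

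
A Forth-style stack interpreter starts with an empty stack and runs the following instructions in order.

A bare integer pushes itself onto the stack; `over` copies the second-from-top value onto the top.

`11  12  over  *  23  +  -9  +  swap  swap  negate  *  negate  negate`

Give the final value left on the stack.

-1606

11      11
12      11 12
over    11 12 11
*       11 132
23      11 132 23
+       11 155
-9      11 155 -9
+       11 146
swap    146 11
swap    11 146
negate  11 -146
*       -1606
negate  1606
negate  -1606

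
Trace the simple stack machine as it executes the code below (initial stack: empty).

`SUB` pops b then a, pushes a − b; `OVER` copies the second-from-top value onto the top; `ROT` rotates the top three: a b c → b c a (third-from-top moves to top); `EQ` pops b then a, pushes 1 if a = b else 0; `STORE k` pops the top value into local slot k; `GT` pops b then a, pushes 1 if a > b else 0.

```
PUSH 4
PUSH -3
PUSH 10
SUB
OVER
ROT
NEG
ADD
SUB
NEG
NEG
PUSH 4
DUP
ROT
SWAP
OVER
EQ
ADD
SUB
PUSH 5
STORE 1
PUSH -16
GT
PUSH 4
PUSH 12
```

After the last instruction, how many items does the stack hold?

3

PUSH 4   -> [4]
PUSH -3  -> [4, -3]
PUSH 10  -> [4, -3, 10]
SUB      -> [4, -13]
OVER     -> [4, -13, 4]
ROT      -> [-13, 4, 4]
NEG      -> [-13, 4, -4]
ADD      -> [-13, 0]
SUB      -> [-13]
NEG      -> [13]
NEG      -> [-13]
PUSH 4   -> [-13, 4]
DUP      -> [-13, 4, 4]
ROT      -> [4, 4, -13]
SWAP     -> [4, -13, 4]
OVER     -> [4, -13, 4, -13]
EQ       -> [4, -13, 0]
ADD      -> [4, -13]
SUB      -> [17]
PUSH 5   -> [17, 5]
STORE 1  -> [17]
PUSH -16 -> [17, -16]
GT       -> [1]
PUSH 4   -> [1, 4]
PUSH 12  -> [1, 4, 12]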